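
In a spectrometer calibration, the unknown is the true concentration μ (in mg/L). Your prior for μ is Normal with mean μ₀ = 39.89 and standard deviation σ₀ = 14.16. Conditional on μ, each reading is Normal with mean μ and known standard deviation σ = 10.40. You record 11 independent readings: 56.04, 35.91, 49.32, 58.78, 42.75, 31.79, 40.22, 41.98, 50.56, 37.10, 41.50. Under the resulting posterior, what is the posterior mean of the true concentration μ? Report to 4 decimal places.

For Normal data with known variance σ², a Normal(μ₀, σ₀²) prior on μ is conjugate. Posterior precision = 1/σ₀² + n/σ²; posterior mean is the precision-weighted average of μ₀ and x̄.
Σxᵢ = 56.04 + 35.91 + 49.32 + 58.78 + 42.75 + 31.79 + 40.22 + 41.98 + 50.56 + 37.10 + 41.50 = 485.95, so n·x̄ = 485.95.
σ₀² = 14.16² = 200.5056, σ² = 10.40² = 108.16; σ² + n·σ₀² = 108.16 + 11·200.5056 = 2313.7216.
Posterior mean = (μ₀/σ₀² + n·x̄/σ²)/(1/σ₀² + n/σ²) = (σ²·μ₀ + σ₀²·n·x̄)/(σ² + n·σ₀²) = (108.16·39.89 + 200.5056·485.95)/2313.7216 = 101750.19872/2313.7216 = 43.9769.

43.9769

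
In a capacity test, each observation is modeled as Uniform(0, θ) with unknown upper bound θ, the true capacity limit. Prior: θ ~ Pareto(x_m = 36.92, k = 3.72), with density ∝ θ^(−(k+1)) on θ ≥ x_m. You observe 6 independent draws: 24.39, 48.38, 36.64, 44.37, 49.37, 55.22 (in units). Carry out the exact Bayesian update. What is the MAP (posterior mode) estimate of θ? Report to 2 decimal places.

55.22

A Pareto(scale x_m, shape k) prior on the upper bound θ of Uniform(0, θ) is conjugate: posterior is Pareto(max(x_m, max xᵢ), k + n).
Sample maximum = 55.22; prior scale x_m = 36.92 → posterior scale = max = 55.22.
Posterior shape = 3.72 + 6 = 9.72.
The Pareto density is decreasing on [x_m, ∞), so the mode is x_m = 55.22.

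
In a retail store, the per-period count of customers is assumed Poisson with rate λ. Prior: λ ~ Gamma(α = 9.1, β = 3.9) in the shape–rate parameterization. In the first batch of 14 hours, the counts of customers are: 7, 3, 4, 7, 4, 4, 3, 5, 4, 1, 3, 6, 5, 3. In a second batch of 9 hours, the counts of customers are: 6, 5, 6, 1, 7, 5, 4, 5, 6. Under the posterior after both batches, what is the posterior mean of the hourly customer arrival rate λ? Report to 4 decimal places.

4.2045

With a Gamma(shape α, rate β) prior, the Poisson likelihood is conjugate: the posterior is Gamma(α + ΣXᵢ, β + n).
Batch 1: sum of counts S = 59 over n = 14 hours.
After batch 1: Gamma(α+S, β+n) = Gamma(9.1+59, 3.9+14) = Gamma(68.1, 17.9).
Batch 2: sum of counts S = 45 over n = 9 hours.
After batch 2: Gamma(α+S, β+n) = Gamma(68.1+45, 17.9+9) = Gamma(113.1, 26.9).
Posterior mean = α/β = 113.1/26.9 = 4.2045.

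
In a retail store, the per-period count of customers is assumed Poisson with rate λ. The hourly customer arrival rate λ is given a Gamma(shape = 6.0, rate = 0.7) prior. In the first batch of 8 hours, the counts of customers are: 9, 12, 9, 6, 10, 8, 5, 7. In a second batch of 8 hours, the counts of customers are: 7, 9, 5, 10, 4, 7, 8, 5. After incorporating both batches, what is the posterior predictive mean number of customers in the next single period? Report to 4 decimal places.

7.6048

With a Gamma(shape α, rate β) prior, the Poisson likelihood is conjugate: the posterior is Gamma(α + ΣXᵢ, β + n).
Batch 1: sum of counts S = 66 over n = 8 hours.
After batch 1: Gamma(α+S, β+n) = Gamma(6.0+66, 0.7+8) = Gamma(72.0, 8.7).
Batch 2: sum of counts S = 55 over n = 8 hours.
After batch 2: Gamma(α+S, β+n) = Gamma(72.0+55, 8.7+8) = Gamma(127.0, 16.7).
The predictive distribution for one future period is NegBinom with mean α/β = 7.6048.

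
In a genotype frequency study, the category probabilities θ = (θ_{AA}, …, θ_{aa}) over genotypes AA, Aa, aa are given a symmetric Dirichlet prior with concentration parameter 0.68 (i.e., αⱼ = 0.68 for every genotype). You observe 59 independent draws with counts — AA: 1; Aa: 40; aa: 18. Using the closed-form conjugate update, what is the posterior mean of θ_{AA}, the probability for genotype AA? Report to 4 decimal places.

The Dirichlet prior is conjugate to the Multinomial likelihood: each posterior αⱼ = prior αⱼ + observed count nⱼ.
Posterior concentration: (1.68, 40.68, 18.68), total = 61.04.
E[θ_{AA}|data] = α_{AA}/Σα = 1.68/61.04 = 0.0275.

0.0275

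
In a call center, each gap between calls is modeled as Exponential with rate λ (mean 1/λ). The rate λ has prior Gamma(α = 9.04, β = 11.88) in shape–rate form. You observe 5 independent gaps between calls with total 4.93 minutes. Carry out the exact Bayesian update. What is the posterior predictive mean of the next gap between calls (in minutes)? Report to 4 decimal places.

With a Gamma(shape α, rate β) prior on the exponential rate λ, the posterior after n observations with total T = Σxᵢ is Gamma(α+n, β+T).
Posterior: Gamma(9.04+5, 11.88+4.93) = Gamma(14.04, 16.81).
The predictive distribution for the next observation is Lomax; its mean is β/(α−1) = 16.81/13.04 = 1.2891.

1.2891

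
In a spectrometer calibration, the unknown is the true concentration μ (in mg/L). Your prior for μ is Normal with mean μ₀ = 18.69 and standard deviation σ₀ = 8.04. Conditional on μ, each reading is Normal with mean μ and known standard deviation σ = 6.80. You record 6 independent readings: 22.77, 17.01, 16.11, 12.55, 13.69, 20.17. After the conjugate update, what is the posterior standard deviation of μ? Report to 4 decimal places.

2.6241

For Normal data with known variance σ², a Normal(μ₀, σ₀²) prior on μ is conjugate. Posterior precision = 1/σ₀² + n/σ²; posterior mean is the precision-weighted average of μ₀ and x̄.
σ₀² = 8.04² = 64.6416, σ² = 6.80² = 46.24; σ² + n·σ₀² = 46.24 + 6·64.6416 = 434.0896.
Posterior precision = 1/σ₀² + n/σ² = 1/64.6416 + 6/46.24 = (σ² + n·σ₀²)/(σ₀²σ²) = 434.0896/(64.6416·46.24); posterior variance σₙ² = σ₀²σ²/(σ² + n·σ₀²) = 64.6416·46.24/434.0896 = 6.885739.
Posterior SD = √σₙ² = √(64.6416·46.24/434.0896) = 2.6241.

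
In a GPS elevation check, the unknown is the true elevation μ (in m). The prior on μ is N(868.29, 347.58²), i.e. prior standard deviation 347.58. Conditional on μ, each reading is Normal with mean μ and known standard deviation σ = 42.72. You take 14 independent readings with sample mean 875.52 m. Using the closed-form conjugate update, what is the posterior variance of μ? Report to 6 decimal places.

For Normal data with known variance σ², a Normal(μ₀, σ₀²) prior on μ is conjugate. Posterior precision = 1/σ₀² + n/σ²; posterior mean is the precision-weighted average of μ₀ and x̄.
σ₀² = 347.58² = 120811.8564, σ² = 42.72² = 1824.9984; σ² + n·σ₀² = 1824.9984 + 14·120811.8564 = 1693190.988.
Posterior precision = 1/σ₀² + n/σ² = 1/120811.8564 + 14/1824.9984 = (σ² + n·σ₀²)/(σ₀²σ²) = 1693190.988/(120811.8564·1824.9984); posterior variance σₙ² = σ₀²σ²/(σ² + n·σ₀²) = 120811.8564·1824.9984/1693190.988 = 130.216524.

130.216524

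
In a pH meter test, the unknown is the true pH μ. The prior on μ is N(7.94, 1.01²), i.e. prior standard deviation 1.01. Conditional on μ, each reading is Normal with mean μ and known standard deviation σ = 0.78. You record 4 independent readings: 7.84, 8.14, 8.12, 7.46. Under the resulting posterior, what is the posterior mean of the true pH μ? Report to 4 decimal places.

For Normal data with known variance σ², a Normal(μ₀, σ₀²) prior on μ is conjugate. Posterior precision = 1/σ₀² + n/σ²; posterior mean is the precision-weighted average of μ₀ and x̄.
Σxᵢ = 7.84 + 8.14 + 8.12 + 7.46 = 31.56, so n·x̄ = 31.56.
σ₀² = 1.01² = 1.0201, σ² = 0.78² = 0.6084; σ² + n·σ₀² = 0.6084 + 4·1.0201 = 4.6888.
Posterior mean = (μ₀/σ₀² + n·x̄/σ²)/(1/σ₀² + n/σ²) = (σ²·μ₀ + σ₀²·n·x̄)/(σ² + n·σ₀²) = (0.6084·7.94 + 1.0201·31.56)/4.6888 = 37.025052/4.6888 = 7.8965.

7.8965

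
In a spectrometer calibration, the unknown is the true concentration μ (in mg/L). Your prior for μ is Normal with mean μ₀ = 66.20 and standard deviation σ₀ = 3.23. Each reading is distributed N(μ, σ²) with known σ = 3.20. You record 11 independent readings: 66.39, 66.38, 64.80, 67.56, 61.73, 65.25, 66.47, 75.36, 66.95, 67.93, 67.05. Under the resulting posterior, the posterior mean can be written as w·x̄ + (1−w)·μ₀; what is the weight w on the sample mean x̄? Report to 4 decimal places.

0.9181

For Normal data with known variance σ², a Normal(μ₀, σ₀²) prior on μ is conjugate. Posterior precision = 1/σ₀² + n/σ²; posterior mean is the precision-weighted average of μ₀ and x̄.
σ₀² = 3.23² = 10.4329, σ² = 3.20² = 10.24. Prior precision 1/σ₀² = 1/10.4329; data precision n/σ² = 11/10.24.
w = (n/σ²)/(1/σ₀² + n/σ²) = n·σ₀²/(σ² + n·σ₀²) = 11·10.4329/(10.24 + 11·10.4329) = 114.7619/125.0019 = 0.9181.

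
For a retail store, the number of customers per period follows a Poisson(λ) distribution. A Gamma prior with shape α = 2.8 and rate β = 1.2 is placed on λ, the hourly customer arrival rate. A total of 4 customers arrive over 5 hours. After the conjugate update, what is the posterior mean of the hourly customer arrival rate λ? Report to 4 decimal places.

With a Gamma(shape α, rate β) prior, the Poisson likelihood is conjugate: the posterior is Gamma(α + ΣXᵢ, β + n).
Posterior: Gamma(α+S, β+n) = Gamma(2.8+4, 1.2+5) = Gamma(6.8, 6.2).
Posterior mean = α/β = 6.8/6.2 = 1.0968.

1.0968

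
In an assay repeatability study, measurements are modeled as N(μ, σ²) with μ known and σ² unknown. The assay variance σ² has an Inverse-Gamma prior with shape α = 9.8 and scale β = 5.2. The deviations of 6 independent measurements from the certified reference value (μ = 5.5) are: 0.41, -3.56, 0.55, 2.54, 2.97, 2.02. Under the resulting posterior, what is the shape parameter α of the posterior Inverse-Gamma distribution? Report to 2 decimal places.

With known mean μ and an Inverse-Gamma(α, β) prior on σ², the Normal likelihood is conjugate: posterior is Inv-Gamma(α + n/2, β + Σ(xᵢ−μ)²/2).
Σ(xᵢ−μ)² = (0.41)² + (-3.56)² + (0.55)² + (2.54)² + (2.97)² + (2.02)² = 32.4971.
Posterior: Inv-Gamma(9.8 + 6/2, 5.2 + 32.4971/2) = Inv-Gamma(12.80, 21.44855).
Posterior α = 12.80.

12.80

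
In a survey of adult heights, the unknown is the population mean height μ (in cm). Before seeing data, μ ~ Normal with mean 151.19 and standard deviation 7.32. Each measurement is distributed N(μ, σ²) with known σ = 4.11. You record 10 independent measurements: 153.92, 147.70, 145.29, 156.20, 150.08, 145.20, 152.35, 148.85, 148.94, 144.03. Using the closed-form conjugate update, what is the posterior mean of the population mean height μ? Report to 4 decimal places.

For Normal data with known variance σ², a Normal(μ₀, σ₀²) prior on μ is conjugate. Posterior precision = 1/σ₀² + n/σ²; posterior mean is the precision-weighted average of μ₀ and x̄.
Σxᵢ = 153.92 + 147.70 + 145.29 + 156.20 + 150.08 + 145.20 + 152.35 + 148.85 + 148.94 + 144.03 = 1492.56, so n·x̄ = 1492.56.
σ₀² = 7.32² = 53.5824, σ² = 4.11² = 16.8921; σ² + n·σ₀² = 16.8921 + 10·53.5824 = 552.7161.
Posterior mean = (μ₀/σ₀² + n·x̄/σ²)/(1/σ₀² + n/σ²) = (σ²·μ₀ + σ₀²·n·x̄)/(σ² + n·σ₀²) = (16.8921·151.19 + 53.5824·1492.56)/552.7161 = 82528.863543/552.7161 = 149.3151.

149.3151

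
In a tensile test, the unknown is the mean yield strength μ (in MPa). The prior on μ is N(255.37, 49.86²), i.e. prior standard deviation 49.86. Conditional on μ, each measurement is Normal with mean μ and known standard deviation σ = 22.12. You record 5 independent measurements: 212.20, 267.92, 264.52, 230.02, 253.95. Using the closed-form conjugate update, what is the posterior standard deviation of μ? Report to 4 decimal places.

9.7032

For Normal data with known variance σ², a Normal(μ₀, σ₀²) prior on μ is conjugate. Posterior precision = 1/σ₀² + n/σ²; posterior mean is the precision-weighted average of μ₀ and x̄.
σ₀² = 49.86² = 2486.0196, σ² = 22.12² = 489.2944; σ² + n·σ₀² = 489.2944 + 5·2486.0196 = 12919.3924.
Posterior precision = 1/σ₀² + n/σ² = 1/2486.0196 + 5/489.2944 = (σ² + n·σ₀²)/(σ₀²σ²) = 12919.3924/(2486.0196·489.2944); posterior variance σₙ² = σ₀²σ²/(σ² + n·σ₀²) = 2486.0196·489.2944/12919.3924 = 94.152684.
Posterior SD = √σₙ² = √(2486.0196·489.2944/12919.3924) = 9.7032.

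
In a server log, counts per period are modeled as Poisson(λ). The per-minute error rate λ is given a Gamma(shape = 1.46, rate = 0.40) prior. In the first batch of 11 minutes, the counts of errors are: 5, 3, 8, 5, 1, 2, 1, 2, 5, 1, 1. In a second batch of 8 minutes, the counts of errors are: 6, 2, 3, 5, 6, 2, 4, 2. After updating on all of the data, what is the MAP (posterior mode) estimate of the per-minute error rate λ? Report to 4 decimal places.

With a Gamma(shape α, rate β) prior, the Poisson likelihood is conjugate: the posterior is Gamma(α + ΣXᵢ, β + n).
Batch 1: sum of counts S = 34 over n = 11 minutes.
After batch 1: Gamma(α+S, β+n) = Gamma(1.46+34, 0.40+11) = Gamma(35.46, 11.40).
Batch 2: sum of counts S = 30 over n = 8 minutes.
After batch 2: Gamma(α+S, β+n) = Gamma(35.46+30, 11.40+8) = Gamma(65.46, 19.40).
Mode of Gamma(α,β) for α≥1 is (α−1)/β = 64.46/19.40 = 3.3227.

3.3227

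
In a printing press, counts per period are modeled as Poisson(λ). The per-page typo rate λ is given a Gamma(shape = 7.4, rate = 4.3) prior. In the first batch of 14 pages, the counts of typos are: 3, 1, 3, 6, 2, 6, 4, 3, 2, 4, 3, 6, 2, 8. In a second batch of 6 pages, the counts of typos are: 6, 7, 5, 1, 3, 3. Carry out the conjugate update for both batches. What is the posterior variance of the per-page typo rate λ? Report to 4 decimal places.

0.1446

With a Gamma(shape α, rate β) prior, the Poisson likelihood is conjugate: the posterior is Gamma(α + ΣXᵢ, β + n).
Batch 1: sum of counts S = 53 over n = 14 pages.
After batch 1: Gamma(α+S, β+n) = Gamma(7.4+53, 4.3+14) = Gamma(60.4, 18.3).
Batch 2: sum of counts S = 25 over n = 6 pages.
After batch 2: Gamma(α+S, β+n) = Gamma(60.4+25, 18.3+6) = Gamma(85.4, 24.3).
Var = α/β² = 85.4/24.3² = 0.1446.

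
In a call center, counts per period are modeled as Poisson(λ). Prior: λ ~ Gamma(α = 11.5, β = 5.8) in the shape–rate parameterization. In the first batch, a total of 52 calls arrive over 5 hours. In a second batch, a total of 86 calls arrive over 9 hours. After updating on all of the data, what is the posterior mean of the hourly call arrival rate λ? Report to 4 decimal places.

With a Gamma(shape α, rate β) prior, the Poisson likelihood is conjugate: the posterior is Gamma(α + ΣXᵢ, β + n).
After batch 1: Gamma(α+S, β+n) = Gamma(11.5+52, 5.8+5) = Gamma(63.5, 10.8).
After batch 2: Gamma(α+S, β+n) = Gamma(63.5+86, 10.8+9) = Gamma(149.5, 19.8).
Posterior mean = α/β = 149.5/19.8 = 7.5505.

7.5505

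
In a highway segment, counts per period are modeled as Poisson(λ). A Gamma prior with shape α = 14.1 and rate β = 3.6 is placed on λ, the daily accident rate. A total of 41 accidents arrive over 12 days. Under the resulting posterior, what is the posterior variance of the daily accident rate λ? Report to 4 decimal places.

With a Gamma(shape α, rate β) prior, the Poisson likelihood is conjugate: the posterior is Gamma(α + ΣXᵢ, β + n).
Posterior: Gamma(α+S, β+n) = Gamma(14.1+41, 3.6+12) = Gamma(55.1, 15.6).
Var = α/β² = 55.1/15.6² = 0.2264.

0.2264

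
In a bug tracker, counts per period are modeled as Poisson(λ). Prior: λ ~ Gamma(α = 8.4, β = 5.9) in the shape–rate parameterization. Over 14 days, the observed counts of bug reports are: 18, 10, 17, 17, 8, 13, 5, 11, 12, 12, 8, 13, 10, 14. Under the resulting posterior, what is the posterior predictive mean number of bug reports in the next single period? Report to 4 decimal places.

8.8643

With a Gamma(shape α, rate β) prior, the Poisson likelihood is conjugate: the posterior is Gamma(α + ΣXᵢ, β + n).
Sum of counts S = 168 over n = 14 days.
Posterior: Gamma(α+S, β+n) = Gamma(8.4+168, 5.9+14) = Gamma(176.4, 19.9).
The predictive distribution for one future period is NegBinom with mean α/β = 8.8643.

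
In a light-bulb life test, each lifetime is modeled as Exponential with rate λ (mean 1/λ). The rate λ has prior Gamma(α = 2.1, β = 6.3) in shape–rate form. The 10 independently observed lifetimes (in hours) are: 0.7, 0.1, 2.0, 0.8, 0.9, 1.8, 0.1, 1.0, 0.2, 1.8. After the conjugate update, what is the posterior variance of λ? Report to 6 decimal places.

0.049089

With a Gamma(shape α, rate β) prior on the exponential rate λ, the posterior after n observations with total T = Σxᵢ is Gamma(α+n, β+T).
Sum of observations T = 9.4 hours; n = 10.
Posterior: Gamma(2.1+10, 6.3+9.4) = Gamma(12.1, 15.7).
Var = α/β² = 0.049089.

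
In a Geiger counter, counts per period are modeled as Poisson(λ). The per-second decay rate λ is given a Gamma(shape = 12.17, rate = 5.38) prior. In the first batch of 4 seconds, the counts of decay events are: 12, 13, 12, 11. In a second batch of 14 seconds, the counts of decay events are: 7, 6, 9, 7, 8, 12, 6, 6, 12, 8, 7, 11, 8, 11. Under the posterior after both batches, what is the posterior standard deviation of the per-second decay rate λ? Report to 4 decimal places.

0.5709

With a Gamma(shape α, rate β) prior, the Poisson likelihood is conjugate: the posterior is Gamma(α + ΣXᵢ, β + n).
Batch 1: sum of counts S = 48 over n = 4 seconds.
After batch 1: Gamma(α+S, β+n) = Gamma(12.17+48, 5.38+4) = Gamma(60.17, 9.38).
Batch 2: sum of counts S = 118 over n = 14 seconds.
After batch 2: Gamma(α+S, β+n) = Gamma(60.17+118, 9.38+14) = Gamma(178.17, 23.38).
SD = √α/β = √178.17/23.38 = 0.5709.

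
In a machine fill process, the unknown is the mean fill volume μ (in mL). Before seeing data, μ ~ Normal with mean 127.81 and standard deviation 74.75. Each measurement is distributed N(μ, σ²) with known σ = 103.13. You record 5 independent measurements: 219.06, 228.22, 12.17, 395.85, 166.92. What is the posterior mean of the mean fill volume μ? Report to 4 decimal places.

183.3139

For Normal data with known variance σ², a Normal(μ₀, σ₀²) prior on μ is conjugate. Posterior precision = 1/σ₀² + n/σ²; posterior mean is the precision-weighted average of μ₀ and x̄.
Σxᵢ = 219.06 + 228.22 + 12.17 + 395.85 + 166.92 = 1022.22, so n·x̄ = 1022.22.
σ₀² = 74.75² = 5587.5625, σ² = 103.13² = 10635.7969; σ² + n·σ₀² = 10635.7969 + 5·5587.5625 = 38573.6094.
Posterior mean = (μ₀/σ₀² + n·x̄/σ²)/(1/σ₀² + n/σ²) = (σ²·μ₀ + σ₀²·n·x̄)/(σ² + n·σ₀²) = (10635.7969·127.81 + 5587.5625·1022.22)/38573.6094 = 7071079.340539/38573.6094 = 183.3139.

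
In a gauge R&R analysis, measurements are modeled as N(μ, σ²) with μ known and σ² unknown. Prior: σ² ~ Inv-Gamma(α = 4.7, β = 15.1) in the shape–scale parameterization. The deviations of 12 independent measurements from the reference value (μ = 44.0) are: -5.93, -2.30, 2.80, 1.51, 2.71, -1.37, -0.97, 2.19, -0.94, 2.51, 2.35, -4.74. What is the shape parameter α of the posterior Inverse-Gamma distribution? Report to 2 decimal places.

With known mean μ and an Inverse-Gamma(α, β) prior on σ², the Normal likelihood is conjugate: posterior is Inv-Gamma(α + n/2, β + Σ(xᵢ−μ)²/2).
Σ(xᵢ−μ)² = (-5.93)² + (-2.30)² + (2.80)² + (1.51)² + (2.71)² + (-1.37)² + (-0.97)² + (2.19)² + (-0.94)² + (2.51)² + (2.35)² + (-4.74)² = 100.7068.
Posterior: Inv-Gamma(4.7 + 12/2, 15.1 + 100.7068/2) = Inv-Gamma(10.70, 65.45340).
Posterior α = 10.70.

10.70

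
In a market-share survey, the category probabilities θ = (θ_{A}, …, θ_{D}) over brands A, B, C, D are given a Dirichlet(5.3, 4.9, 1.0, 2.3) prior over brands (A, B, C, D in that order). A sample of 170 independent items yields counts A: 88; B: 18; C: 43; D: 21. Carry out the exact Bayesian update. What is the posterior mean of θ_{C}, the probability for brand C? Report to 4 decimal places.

The Dirichlet prior is conjugate to the Multinomial likelihood: each posterior αⱼ = prior αⱼ + observed count nⱼ.
Posterior concentration: (93.3, 22.9, 44.0, 23.3), total = 183.5.
E[θ_{C}|data] = α_{C}/Σα = 44.0/183.5 = 0.2398.

0.2398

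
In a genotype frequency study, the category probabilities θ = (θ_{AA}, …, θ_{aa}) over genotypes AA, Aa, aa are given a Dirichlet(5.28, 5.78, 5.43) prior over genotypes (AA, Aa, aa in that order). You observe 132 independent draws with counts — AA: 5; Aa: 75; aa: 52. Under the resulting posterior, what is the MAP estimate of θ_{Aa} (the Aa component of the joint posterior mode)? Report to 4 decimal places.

The Dirichlet prior is conjugate to the Multinomial likelihood: each posterior αⱼ = prior αⱼ + observed count nⱼ.
Posterior concentration: (10.28, 80.78, 57.43), total = 148.49.
Joint mode component: (α_{Aa}−1)/(Σα−K) = 79.78/145.49 = 0.5484.

0.5484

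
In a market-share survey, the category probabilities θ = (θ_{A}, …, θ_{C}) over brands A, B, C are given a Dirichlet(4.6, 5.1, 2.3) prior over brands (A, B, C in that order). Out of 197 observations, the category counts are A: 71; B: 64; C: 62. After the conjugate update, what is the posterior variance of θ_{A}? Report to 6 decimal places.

0.001099

The Dirichlet prior is conjugate to the Multinomial likelihood: each posterior αⱼ = prior αⱼ + observed count nⱼ.
Posterior concentration: (75.6, 69.1, 64.3), total = 209.0.
Var[θ_j] = α_j(Σα−α_j)/((Σα)²(Σα+1)) = 75.6·133.4/(209.0²·210.0) = 0.001099.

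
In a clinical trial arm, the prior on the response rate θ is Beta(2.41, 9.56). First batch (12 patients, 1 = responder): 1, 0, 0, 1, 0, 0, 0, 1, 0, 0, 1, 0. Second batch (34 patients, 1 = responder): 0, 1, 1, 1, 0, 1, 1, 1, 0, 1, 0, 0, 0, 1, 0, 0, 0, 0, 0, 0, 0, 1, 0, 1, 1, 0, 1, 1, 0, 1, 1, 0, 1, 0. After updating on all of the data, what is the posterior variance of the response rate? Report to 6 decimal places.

The Beta prior is conjugate to a Binomial/Bernoulli likelihood; the update adds successes to α and failures to β.
After batch 1: Beta(2.41+4, 9.56+8) = Beta(6.41, 17.56).
After batch 2: Beta(6.41+16, 17.56+18) = Beta(22.41, 35.56).
Var = αβ/((α+β)²(α+β+1)) = 22.41·35.56/(57.97²·58.97) = 0.004021.

0.004021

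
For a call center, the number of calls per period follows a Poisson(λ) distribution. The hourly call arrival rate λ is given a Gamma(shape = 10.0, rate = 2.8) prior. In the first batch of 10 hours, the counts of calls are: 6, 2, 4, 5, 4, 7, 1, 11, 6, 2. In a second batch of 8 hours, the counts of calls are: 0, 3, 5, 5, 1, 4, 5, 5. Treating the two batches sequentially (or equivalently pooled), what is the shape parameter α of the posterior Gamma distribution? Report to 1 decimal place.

86.0

With a Gamma(shape α, rate β) prior, the Poisson likelihood is conjugate: the posterior is Gamma(α + ΣXᵢ, β + n).
Batch 1: sum of counts S = 48 over n = 10 hours.
After batch 1: Gamma(α+S, β+n) = Gamma(10.0+48, 2.8+10) = Gamma(58.0, 12.8).
Batch 2: sum of counts S = 28 over n = 8 hours.
After batch 2: Gamma(α+S, β+n) = Gamma(58.0+28, 12.8+8) = Gamma(86.0, 20.8).
Posterior α = 86.0.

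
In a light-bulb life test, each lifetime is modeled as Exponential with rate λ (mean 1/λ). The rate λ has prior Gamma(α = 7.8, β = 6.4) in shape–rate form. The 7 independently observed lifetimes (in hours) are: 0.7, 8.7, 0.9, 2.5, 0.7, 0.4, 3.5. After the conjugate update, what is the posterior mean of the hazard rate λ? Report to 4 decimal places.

0.6218

With a Gamma(shape α, rate β) prior on the exponential rate λ, the posterior after n observations with total T = Σxᵢ is Gamma(α+n, β+T).
Sum of observations T = 17.4 hours; n = 7.
Posterior: Gamma(7.8+7, 6.4+17.4) = Gamma(14.8, 23.8).
Posterior mean of λ = α/β = 14.8/23.8 = 0.6218.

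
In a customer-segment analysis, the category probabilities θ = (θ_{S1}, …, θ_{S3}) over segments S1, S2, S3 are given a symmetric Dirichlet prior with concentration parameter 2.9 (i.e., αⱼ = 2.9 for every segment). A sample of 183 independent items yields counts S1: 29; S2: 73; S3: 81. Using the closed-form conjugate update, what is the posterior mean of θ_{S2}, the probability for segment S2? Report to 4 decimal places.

The Dirichlet prior is conjugate to the Multinomial likelihood: each posterior αⱼ = prior αⱼ + observed count nⱼ.
Posterior concentration: (31.9, 75.9, 83.9), total = 191.7.
E[θ_{S2}|data] = α_{S2}/Σα = 75.9/191.7 = 0.3959.

0.3959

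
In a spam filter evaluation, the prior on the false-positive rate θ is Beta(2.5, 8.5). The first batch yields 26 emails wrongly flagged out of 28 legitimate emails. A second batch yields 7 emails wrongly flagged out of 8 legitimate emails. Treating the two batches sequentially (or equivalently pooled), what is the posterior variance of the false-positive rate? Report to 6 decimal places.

The Beta prior is conjugate to a Binomial/Bernoulli likelihood; the update adds successes to α and failures to β.
After batch 1: Beta(2.5+26, 8.5+2) = Beta(28.5, 10.5).
After batch 2: Beta(28.5+7, 10.5+1) = Beta(35.5, 11.5).
Var = αβ/((α+β)²(α+β+1)) = 35.5·11.5/(47.0²·48.0) = 0.003850.

0.003850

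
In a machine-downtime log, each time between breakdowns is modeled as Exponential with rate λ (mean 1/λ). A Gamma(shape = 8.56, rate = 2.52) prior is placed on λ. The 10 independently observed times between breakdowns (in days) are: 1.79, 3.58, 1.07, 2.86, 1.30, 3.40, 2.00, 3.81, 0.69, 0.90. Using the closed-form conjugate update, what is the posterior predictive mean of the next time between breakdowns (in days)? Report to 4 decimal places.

With a Gamma(shape α, rate β) prior on the exponential rate λ, the posterior after n observations with total T = Σxᵢ is Gamma(α+n, β+T).
Sum of observations T = 21.40 days; n = 10.
Posterior: Gamma(8.56+10, 2.52+21.40) = Gamma(18.56, 23.92).
The predictive distribution for the next observation is Lomax; its mean is β/(α−1) = 23.92/17.56 = 1.3622.

1.3622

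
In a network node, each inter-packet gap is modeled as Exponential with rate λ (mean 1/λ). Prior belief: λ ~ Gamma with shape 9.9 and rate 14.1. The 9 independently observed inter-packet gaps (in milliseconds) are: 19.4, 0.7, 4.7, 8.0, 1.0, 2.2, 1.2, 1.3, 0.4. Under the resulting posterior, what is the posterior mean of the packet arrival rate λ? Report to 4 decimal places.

With a Gamma(shape α, rate β) prior on the exponential rate λ, the posterior after n observations with total T = Σxᵢ is Gamma(α+n, β+T).
Sum of observations T = 38.9 milliseconds; n = 9.
Posterior: Gamma(9.9+9, 14.1+38.9) = Gamma(18.9, 53.0).
Posterior mean of λ = α/β = 18.9/53.0 = 0.3566.

0.3566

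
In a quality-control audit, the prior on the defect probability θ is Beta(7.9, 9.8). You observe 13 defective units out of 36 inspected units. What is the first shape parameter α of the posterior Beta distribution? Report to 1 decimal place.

The Beta prior is conjugate to a Binomial/Bernoulli likelihood; the update adds successes to α and failures to β.
Posterior: Beta(α+k, β+n−k) = Beta(7.9+13, 9.8+23) = Beta(20.9, 32.8).
Posterior α = 20.9.

20.9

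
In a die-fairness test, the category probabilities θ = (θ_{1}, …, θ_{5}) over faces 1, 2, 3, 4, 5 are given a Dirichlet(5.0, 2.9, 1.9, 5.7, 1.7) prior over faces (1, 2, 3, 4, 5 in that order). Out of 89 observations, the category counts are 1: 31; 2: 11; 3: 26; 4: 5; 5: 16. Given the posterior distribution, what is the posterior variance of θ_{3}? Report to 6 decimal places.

The Dirichlet prior is conjugate to the Multinomial likelihood: each posterior αⱼ = prior αⱼ + observed count nⱼ.
Posterior concentration: (36.0, 13.9, 27.9, 10.7, 17.7), total = 106.2.
Var[θ_j] = α_j(Σα−α_j)/((Σα)²(Σα+1)) = 27.9·78.3/(106.2²·107.2) = 0.001807.

0.001807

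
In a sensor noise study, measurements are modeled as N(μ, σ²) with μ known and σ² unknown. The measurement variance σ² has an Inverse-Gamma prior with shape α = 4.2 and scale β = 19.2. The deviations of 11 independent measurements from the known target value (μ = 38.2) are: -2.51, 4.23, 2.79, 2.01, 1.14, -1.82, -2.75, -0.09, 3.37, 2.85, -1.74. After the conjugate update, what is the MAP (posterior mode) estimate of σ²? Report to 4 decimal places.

With known mean μ and an Inverse-Gamma(α, β) prior on σ², the Normal likelihood is conjugate: posterior is Inv-Gamma(α + n/2, β + Σ(xᵢ−μ)²/2).
Σ(xᵢ−μ)² = (-2.51)² + (4.23)² + (2.79)² + (2.01)² + (1.14)² + (-1.82)² + (-2.75)² + (-0.09)² + (3.37)² + (2.85)² + (-1.74)² = 70.7068.
Posterior: Inv-Gamma(4.2 + 11/2, 19.2 + 70.7068/2) = Inv-Gamma(9.70, 54.55340).
Mode = β/(α+1) = 54.55340/10.70 = 5.0984.

5.0984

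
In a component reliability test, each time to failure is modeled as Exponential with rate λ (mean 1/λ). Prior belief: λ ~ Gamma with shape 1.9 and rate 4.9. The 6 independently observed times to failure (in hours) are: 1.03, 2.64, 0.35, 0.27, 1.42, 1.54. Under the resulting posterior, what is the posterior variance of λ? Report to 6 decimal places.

With a Gamma(shape α, rate β) prior on the exponential rate λ, the posterior after n observations with total T = Σxᵢ is Gamma(α+n, β+T).
Sum of observations T = 7.25 hours; n = 6.
Posterior: Gamma(1.9+6, 4.9+7.25) = Gamma(7.9, 12.15).
Var = α/β² = 0.053515.

0.053515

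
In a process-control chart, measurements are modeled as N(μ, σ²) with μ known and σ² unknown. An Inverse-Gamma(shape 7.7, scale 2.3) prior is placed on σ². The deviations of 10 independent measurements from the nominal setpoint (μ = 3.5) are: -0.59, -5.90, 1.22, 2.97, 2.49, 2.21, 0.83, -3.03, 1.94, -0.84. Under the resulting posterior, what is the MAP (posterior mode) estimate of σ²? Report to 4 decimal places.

2.7551

With known mean μ and an Inverse-Gamma(α, β) prior on σ², the Normal likelihood is conjugate: posterior is Inv-Gamma(α + n/2, β + Σ(xᵢ−μ)²/2).
Σ(xᵢ−μ)² = (-0.59)² + (-5.90)² + (1.22)² + (2.97)² + (2.49)² + (2.21)² + (0.83)² + (-3.03)² + (1.94)² + (-0.84)² = 70.8906.
Posterior: Inv-Gamma(7.7 + 10/2, 2.3 + 70.8906/2) = Inv-Gamma(12.70, 37.74530).
Mode = β/(α+1) = 37.74530/13.70 = 2.7551.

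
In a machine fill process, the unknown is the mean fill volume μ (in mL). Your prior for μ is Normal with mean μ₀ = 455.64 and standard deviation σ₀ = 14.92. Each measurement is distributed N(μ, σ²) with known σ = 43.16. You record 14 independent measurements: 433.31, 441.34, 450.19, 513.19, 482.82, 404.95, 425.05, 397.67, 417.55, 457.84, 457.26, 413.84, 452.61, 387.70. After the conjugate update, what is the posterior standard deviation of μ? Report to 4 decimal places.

9.1257

For Normal data with known variance σ², a Normal(μ₀, σ₀²) prior on μ is conjugate. Posterior precision = 1/σ₀² + n/σ²; posterior mean is the precision-weighted average of μ₀ and x̄.
σ₀² = 14.92² = 222.6064, σ² = 43.16² = 1862.7856; σ² + n·σ₀² = 1862.7856 + 14·222.6064 = 4979.2752.
Posterior precision = 1/σ₀² + n/σ² = 1/222.6064 + 14/1862.7856 = (σ² + n·σ₀²)/(σ₀²σ²) = 4979.2752/(222.6064·1862.7856); posterior variance σₙ² = σ₀²σ²/(σ² + n·σ₀²) = 222.6064·1862.7856/4979.2752 = 83.278787.
Posterior SD = √σₙ² = √(222.6064·1862.7856/4979.2752) = 9.1257.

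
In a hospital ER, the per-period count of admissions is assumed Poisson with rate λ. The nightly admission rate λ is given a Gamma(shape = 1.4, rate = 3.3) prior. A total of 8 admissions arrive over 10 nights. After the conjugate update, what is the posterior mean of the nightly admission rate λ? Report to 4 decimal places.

With a Gamma(shape α, rate β) prior, the Poisson likelihood is conjugate: the posterior is Gamma(α + ΣXᵢ, β + n).
Posterior: Gamma(α+S, β+n) = Gamma(1.4+8, 3.3+10) = Gamma(9.4, 13.3).
Posterior mean = α/β = 9.4/13.3 = 0.7068.

0.7068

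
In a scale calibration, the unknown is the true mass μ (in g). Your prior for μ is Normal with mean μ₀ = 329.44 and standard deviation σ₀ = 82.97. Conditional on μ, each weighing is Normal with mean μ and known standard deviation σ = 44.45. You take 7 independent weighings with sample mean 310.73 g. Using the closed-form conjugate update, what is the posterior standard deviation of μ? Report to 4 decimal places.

16.4663

For Normal data with known variance σ², a Normal(μ₀, σ₀²) prior on μ is conjugate. Posterior precision = 1/σ₀² + n/σ²; posterior mean is the precision-weighted average of μ₀ and x̄.
σ₀² = 82.97² = 6884.0209, σ² = 44.45² = 1975.8025; σ² + n·σ₀² = 1975.8025 + 7·6884.0209 = 50163.9488.
Posterior precision = 1/σ₀² + n/σ² = 1/6884.0209 + 7/1975.8025 = (σ² + n·σ₀²)/(σ₀²σ²) = 50163.9488/(6884.0209·1975.8025); posterior variance σₙ² = σ₀²σ²/(σ² + n·σ₀²) = 6884.0209·1975.8025/50163.9488 = 271.140252.
Posterior SD = √σₙ² = √(6884.0209·1975.8025/50163.9488) = 16.4663.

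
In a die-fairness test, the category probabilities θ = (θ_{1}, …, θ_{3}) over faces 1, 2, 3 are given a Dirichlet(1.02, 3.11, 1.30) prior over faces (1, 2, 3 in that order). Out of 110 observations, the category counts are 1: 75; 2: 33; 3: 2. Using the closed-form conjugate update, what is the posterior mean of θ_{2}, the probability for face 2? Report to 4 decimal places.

0.3128

The Dirichlet prior is conjugate to the Multinomial likelihood: each posterior αⱼ = prior αⱼ + observed count nⱼ.
Posterior concentration: (76.02, 36.11, 3.30), total = 115.43.
E[θ_{2}|data] = α_{2}/Σα = 36.11/115.43 = 0.3128.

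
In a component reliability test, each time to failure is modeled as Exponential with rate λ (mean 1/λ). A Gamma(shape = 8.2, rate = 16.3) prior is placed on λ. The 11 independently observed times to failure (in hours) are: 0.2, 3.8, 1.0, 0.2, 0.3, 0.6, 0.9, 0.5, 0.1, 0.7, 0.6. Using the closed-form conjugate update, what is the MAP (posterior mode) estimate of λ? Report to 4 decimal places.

With a Gamma(shape α, rate β) prior on the exponential rate λ, the posterior after n observations with total T = Σxᵢ is Gamma(α+n, β+T).
Sum of observations T = 8.9 hours; n = 11.
Posterior: Gamma(8.2+11, 16.3+8.9) = Gamma(19.2, 25.2).
Mode = (α−1)/β = 0.7222.

0.7222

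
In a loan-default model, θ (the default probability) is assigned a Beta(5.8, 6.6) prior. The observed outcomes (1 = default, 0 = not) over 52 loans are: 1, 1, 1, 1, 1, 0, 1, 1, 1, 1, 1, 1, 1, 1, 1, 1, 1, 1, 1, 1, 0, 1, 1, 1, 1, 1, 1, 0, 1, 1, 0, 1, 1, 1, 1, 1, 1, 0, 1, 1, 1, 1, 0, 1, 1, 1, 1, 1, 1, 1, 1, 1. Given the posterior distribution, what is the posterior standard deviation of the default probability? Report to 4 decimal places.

0.0491

The Beta prior is conjugate to a Binomial/Bernoulli likelihood; the update adds successes to α and failures to β.
Posterior: Beta(α+k, β+n−k) = Beta(5.8+46, 6.6+6) = Beta(51.8, 12.6).
Var = αβ/((α+β)²(α+β+1)) = 51.8·12.6/(64.4²·65.4) = 0.00240631; SD = √0.00240631 = 0.0491.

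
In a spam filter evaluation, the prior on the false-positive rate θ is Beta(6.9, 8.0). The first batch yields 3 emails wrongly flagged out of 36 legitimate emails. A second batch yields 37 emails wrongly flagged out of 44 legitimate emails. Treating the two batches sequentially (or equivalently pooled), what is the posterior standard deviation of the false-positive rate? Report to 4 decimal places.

The Beta prior is conjugate to a Binomial/Bernoulli likelihood; the update adds successes to α and failures to β.
After batch 1: Beta(6.9+3, 8.0+33) = Beta(9.9, 41.0).
After batch 2: Beta(9.9+37, 41.0+7) = Beta(46.9, 48.0).
Var = αβ/((α+β)²(α+β+1)) = 46.9·48.0/(94.9²·95.9) = 0.00260653; SD = √0.00260653 = 0.0511.

0.0511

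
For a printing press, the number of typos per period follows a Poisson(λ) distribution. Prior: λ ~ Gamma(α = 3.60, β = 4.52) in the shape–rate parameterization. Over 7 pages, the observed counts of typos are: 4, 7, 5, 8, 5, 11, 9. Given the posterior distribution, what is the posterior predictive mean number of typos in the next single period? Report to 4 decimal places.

With a Gamma(shape α, rate β) prior, the Poisson likelihood is conjugate: the posterior is Gamma(α + ΣXᵢ, β + n).
Sum of counts S = 49 over n = 7 pages.
Posterior: Gamma(α+S, β+n) = Gamma(3.60+49, 4.52+7) = Gamma(52.60, 11.52).
The predictive distribution for one future period is NegBinom with mean α/β = 4.5660.

4.5660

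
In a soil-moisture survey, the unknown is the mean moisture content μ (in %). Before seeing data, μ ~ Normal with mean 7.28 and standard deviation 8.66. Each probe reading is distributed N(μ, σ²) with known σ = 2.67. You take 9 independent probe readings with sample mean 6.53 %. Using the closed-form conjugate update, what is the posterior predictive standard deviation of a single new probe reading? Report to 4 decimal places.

For Normal data with known variance σ², a Normal(μ₀, σ₀²) prior on μ is conjugate. Posterior precision = 1/σ₀² + n/σ²; posterior mean is the precision-weighted average of μ₀ and x̄.
σ₀² = 8.66² = 74.9956, σ² = 2.67² = 7.1289; σ² + n·σ₀² = 7.1289 + 9·74.9956 = 682.0893.
Posterior precision = 1/σ₀² + n/σ² = 1/74.9956 + 9/7.1289 = (σ² + n·σ₀²)/(σ₀²σ²) = 682.0893/(74.9956·7.1289); posterior variance σₙ² = σ₀²σ²/(σ² + n·σ₀²) = 74.9956·7.1289/682.0893 = 0.783821.
Predictive variance for one new observation = σₙ² + σ² = 74.9956·7.1289/682.0893 + 7.1289 = σ²·(σ₀² + 682.0893)/682.0893 = 7.1289·757.0849/682.0893 = 7.912721; SD = √(7.1289·757.0849/682.0893) = 2.8130.

2.8130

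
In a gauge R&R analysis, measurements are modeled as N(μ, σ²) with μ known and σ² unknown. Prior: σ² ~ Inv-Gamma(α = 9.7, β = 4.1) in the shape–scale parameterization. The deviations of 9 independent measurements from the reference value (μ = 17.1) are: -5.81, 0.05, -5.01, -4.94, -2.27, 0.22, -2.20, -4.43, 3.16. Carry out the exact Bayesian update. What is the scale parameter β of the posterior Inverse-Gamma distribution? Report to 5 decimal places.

With known mean μ and an Inverse-Gamma(α, β) prior on σ², the Normal likelihood is conjugate: posterior is Inv-Gamma(α + n/2, β + Σ(xᵢ−μ)²/2).
Σ(xᵢ−μ)² = (-5.81)² + (0.05)² + (-5.01)² + (-4.94)² + (-2.27)² + (0.22)² + (-2.20)² + (-4.43)² + (3.16)² = 122.9141.
Posterior: Inv-Gamma(9.7 + 9/2, 4.1 + 122.9141/2) = Inv-Gamma(14.20, 65.55705).
Posterior β = 65.55705.

65.55705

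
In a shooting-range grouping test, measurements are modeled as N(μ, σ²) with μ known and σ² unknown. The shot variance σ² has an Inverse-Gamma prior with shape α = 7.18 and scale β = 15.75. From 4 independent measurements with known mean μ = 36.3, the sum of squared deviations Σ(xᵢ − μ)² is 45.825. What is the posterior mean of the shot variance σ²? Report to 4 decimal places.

4.7265

With known mean μ and an Inverse-Gamma(α, β) prior on σ², the Normal likelihood is conjugate: posterior is Inv-Gamma(α + n/2, β + Σ(xᵢ−μ)²/2).
Posterior: Inv-Gamma(7.18 + 4/2, 15.75 + 45.825/2) = Inv-Gamma(9.18, 38.6625).
E[σ²|data] = β/(α−1) = 38.6625/8.18 = 4.7265.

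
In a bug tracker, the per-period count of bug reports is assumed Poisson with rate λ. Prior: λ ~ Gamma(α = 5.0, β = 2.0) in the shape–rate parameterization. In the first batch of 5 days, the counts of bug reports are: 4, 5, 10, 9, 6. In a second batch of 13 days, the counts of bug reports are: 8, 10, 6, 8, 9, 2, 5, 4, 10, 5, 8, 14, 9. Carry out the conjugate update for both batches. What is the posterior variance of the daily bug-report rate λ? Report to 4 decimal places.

With a Gamma(shape α, rate β) prior, the Poisson likelihood is conjugate: the posterior is Gamma(α + ΣXᵢ, β + n).
Batch 1: sum of counts S = 34 over n = 5 days.
After batch 1: Gamma(α+S, β+n) = Gamma(5.0+34, 2.0+5) = Gamma(39.0, 7.0).
Batch 2: sum of counts S = 98 over n = 13 days.
After batch 2: Gamma(α+S, β+n) = Gamma(39.0+98, 7.0+13) = Gamma(137.0, 20.0).
Var = α/β² = 137.0/20.0² = 0.3425.

0.3425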